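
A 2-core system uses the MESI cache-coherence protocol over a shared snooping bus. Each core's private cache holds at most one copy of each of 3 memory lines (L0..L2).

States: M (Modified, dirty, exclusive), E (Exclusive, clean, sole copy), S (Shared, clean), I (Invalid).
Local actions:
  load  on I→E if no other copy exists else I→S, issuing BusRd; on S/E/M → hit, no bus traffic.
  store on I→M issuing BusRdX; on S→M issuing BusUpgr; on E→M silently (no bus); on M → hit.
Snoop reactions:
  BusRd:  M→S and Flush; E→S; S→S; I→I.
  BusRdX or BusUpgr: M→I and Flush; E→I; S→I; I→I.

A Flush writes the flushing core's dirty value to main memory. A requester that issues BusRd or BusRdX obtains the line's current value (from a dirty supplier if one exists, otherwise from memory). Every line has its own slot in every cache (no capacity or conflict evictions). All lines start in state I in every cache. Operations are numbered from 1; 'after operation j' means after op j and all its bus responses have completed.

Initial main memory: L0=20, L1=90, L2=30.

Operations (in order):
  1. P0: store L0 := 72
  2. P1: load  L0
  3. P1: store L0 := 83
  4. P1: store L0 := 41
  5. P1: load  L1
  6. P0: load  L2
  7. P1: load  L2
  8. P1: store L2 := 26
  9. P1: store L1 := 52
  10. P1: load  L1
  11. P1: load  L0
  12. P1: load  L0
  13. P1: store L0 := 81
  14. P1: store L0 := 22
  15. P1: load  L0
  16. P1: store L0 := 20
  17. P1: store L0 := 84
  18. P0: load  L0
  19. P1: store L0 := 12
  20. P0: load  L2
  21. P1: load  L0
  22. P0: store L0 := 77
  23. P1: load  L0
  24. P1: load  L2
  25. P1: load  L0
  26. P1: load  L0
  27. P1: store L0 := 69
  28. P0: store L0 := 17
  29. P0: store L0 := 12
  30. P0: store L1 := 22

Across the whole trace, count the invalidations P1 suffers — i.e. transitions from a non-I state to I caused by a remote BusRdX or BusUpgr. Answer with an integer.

1. P0: store L0 := 72  bus=[BusRdX]  L0: P0=M P1=I  mem[L0]=20
2. P1: load  L0  bus=[BusRd,Flush]  L0: P0=S P1=S  mem[L0]=72
3. P1: store L0 := 83  bus=[BusUpgr]  L0: P0=I P1=M  mem[L0]=72
4. P1: store L0 := 41  bus=[-]  L0: P0=I P1=M  mem[L0]=72
5. P1: load  L1  bus=[BusRd]  L1: P0=I P1=E  mem[L1]=90
6. P0: load  L2  bus=[BusRd]  L2: P0=E P1=I  mem[L2]=30
7. P1: load  L2  bus=[BusRd]  L2: P0=S P1=S  mem[L2]=30
8. P1: store L2 := 26  bus=[BusUpgr]  L2: P0=I P1=M  mem[L2]=30
9. P1: store L1 := 52  bus=[-]  L1: P0=I P1=M  mem[L1]=90
10. P1: load  L1  bus=[-]  L1: P0=I P1=M  mem[L1]=90
11. P1: load  L0  bus=[-]  L0: P0=I P1=M  mem[L0]=72
12. P1: load  L0  bus=[-]  L0: P0=I P1=M  mem[L0]=72
13. P1: store L0 := 81  bus=[-]  L0: P0=I P1=M  mem[L0]=72
14. P1: store L0 := 22  bus=[-]  L0: P0=I P1=M  mem[L0]=72
15. P1: load  L0  bus=[-]  L0: P0=I P1=M  mem[L0]=72
16. P1: store L0 := 20  bus=[-]  L0: P0=I P1=M  mem[L0]=72
17. P1: store L0 := 84  bus=[-]  L0: P0=I P1=M  mem[L0]=72
18. P0: load  L0  bus=[BusRd,Flush]  L0: P0=S P1=S  mem[L0]=84
19. P1: store L0 := 12  bus=[BusUpgr]  L0: P0=I P1=M  mem[L0]=84
20. P0: load  L2  bus=[BusRd,Flush]  L2: P0=S P1=S  mem[L2]=26
21. P1: load  L0  bus=[-]  L0: P0=I P1=M  mem[L0]=84
22. P0: store L0 := 77  bus=[BusRdX,Flush]  L0: P0=M P1=I  mem[L0]=12
23. P1: load  L0  bus=[BusRd,Flush]  L0: P0=S P1=S  mem[L0]=77
24. P1: load  L2  bus=[-]  L2: P0=S P1=S  mem[L2]=26
25. P1: load  L0  bus=[-]  L0: P0=S P1=S  mem[L0]=77
26. P1: load  L0  bus=[-]  L0: P0=S P1=S  mem[L0]=77
27. P1: store L0 := 69  bus=[BusUpgr]  L0: P0=I P1=M  mem[L0]=77
28. P0: store L0 := 17  bus=[BusRdX,Flush]  L0: P0=M P1=I  mem[L0]=69
29. P0: store L0 := 12  bus=[-]  L0: P0=M P1=I  mem[L0]=69
30. P0: store L1 := 22  bus=[BusRdX,Flush]  L1: P0=M P1=I  mem[L1]=52

invalidations = 3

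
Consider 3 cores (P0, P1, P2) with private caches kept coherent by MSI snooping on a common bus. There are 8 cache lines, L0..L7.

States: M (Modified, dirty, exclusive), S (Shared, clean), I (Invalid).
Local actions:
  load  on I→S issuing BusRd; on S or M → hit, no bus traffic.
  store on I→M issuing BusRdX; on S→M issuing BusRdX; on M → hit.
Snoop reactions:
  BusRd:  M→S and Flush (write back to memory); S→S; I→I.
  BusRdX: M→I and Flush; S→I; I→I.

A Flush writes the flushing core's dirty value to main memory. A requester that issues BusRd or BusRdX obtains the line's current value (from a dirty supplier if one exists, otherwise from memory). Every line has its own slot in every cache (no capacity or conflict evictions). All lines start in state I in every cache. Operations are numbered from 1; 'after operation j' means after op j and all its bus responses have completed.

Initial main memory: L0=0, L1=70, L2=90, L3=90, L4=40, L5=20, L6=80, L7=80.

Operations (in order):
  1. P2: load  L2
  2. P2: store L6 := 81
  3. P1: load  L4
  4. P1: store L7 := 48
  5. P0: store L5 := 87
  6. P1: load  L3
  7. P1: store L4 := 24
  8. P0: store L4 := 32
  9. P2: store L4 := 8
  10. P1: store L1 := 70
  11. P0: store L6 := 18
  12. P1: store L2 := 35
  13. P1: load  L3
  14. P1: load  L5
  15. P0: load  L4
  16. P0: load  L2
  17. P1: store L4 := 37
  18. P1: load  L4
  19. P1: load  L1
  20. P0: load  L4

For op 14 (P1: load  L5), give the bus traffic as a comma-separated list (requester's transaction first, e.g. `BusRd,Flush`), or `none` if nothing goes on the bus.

bus = BusRd,Flush

1. P2: load  L2  bus=[BusRd]  L2: P0=I P1=I P2=S  mem[L2]=90
2. P2: store L6 := 81  bus=[BusRdX]  L6: P0=I P1=I P2=M  mem[L6]=80
3. P1: load  L4  bus=[BusRd]  L4: P0=I P1=S P2=I  mem[L4]=40
4. P1: store L7 := 48  bus=[BusRdX]  L7: P0=I P1=M P2=I  mem[L7]=80
5. P0: store L5 := 87  bus=[BusRdX]  L5: P0=M P1=I P2=I  mem[L5]=20
6. P1: load  L3  bus=[BusRd]  L3: P0=I P1=S P2=I  mem[L3]=90
7. P1: store L4 := 24  bus=[BusRdX]  L4: P0=I P1=M P2=I  mem[L4]=40
8. P0: store L4 := 32  bus=[BusRdX,Flush]  L4: P0=M P1=I P2=I  mem[L4]=24
9. P2: store L4 := 8  bus=[BusRdX,Flush]  L4: P0=I P1=I P2=M  mem[L4]=32
10. P1: store L1 := 70  bus=[BusRdX]  L1: P0=I P1=M P2=I  mem[L1]=70
11. P0: store L6 := 18  bus=[BusRdX,Flush]  L6: P0=M P1=I P2=I  mem[L6]=81
12. P1: store L2 := 35  bus=[BusRdX]  L2: P0=I P1=M P2=I  mem[L2]=90
13. P1: load  L3  bus=[-]  L3: P0=I P1=S P2=I  mem[L3]=90
14. P1: load  L5  bus=[BusRd,Flush]  L5: P0=S P1=S P2=I  mem[L5]=87
15. P0: load  L4  bus=[BusRd,Flush]  L4: P0=S P1=I P2=S  mem[L4]=8
16. P0: load  L2  bus=[BusRd,Flush]  L2: P0=S P1=S P2=I  mem[L2]=35
17. P1: store L4 := 37  bus=[BusRdX]  L4: P0=I P1=M P2=I  mem[L4]=8
18. P1: load  L4  bus=[-]  L4: P0=I P1=M P2=I  mem[L4]=8
19. P1: load  L1  bus=[-]  L1: P0=I P1=M P2=I  mem[L1]=70
20. P0: load  L4  bus=[BusRd,Flush]  L4: P0=S P1=S P2=I  mem[L4]=37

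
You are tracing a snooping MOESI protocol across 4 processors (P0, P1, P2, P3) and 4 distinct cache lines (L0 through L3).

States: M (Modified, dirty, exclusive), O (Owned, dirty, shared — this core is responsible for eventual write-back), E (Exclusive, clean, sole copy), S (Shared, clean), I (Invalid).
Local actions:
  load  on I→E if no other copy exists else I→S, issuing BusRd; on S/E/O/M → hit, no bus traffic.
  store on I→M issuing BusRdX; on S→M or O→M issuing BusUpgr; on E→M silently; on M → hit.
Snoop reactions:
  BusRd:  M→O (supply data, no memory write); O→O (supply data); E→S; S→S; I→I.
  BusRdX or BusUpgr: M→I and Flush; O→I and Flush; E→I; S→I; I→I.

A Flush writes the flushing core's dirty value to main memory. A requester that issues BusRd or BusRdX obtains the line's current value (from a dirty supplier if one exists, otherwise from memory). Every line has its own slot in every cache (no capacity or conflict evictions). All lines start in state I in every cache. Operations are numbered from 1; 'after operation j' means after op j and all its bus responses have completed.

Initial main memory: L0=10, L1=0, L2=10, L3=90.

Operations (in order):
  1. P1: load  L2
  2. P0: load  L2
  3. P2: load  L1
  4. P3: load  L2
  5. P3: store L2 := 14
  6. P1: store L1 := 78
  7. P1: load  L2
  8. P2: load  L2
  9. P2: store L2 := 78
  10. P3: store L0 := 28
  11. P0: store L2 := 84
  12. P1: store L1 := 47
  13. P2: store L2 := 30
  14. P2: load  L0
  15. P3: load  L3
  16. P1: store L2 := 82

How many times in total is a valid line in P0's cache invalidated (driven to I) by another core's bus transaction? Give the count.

step 1: P1: load  L2  ⟶  IEII  (L2)  txn=BusRd  M[L2]=10
step 2: P0: load  L2  ⟶  SSII  (L2)  txn=BusRd  M[L2]=10
step 3: P2: load  L1  ⟶  IIEI  (L1)  txn=BusRd  M[L1]=0
step 4: P3: load  L2  ⟶  SSIS  (L2)  txn=BusRd  M[L2]=10
step 5: P3: store L2 := 14  ⟶  IIIM  (L2)  txn=BusUpgr  M[L2]=10
step 6: P1: store L1 := 78  ⟶  IMII  (L1)  txn=BusRdX  M[L1]=0
step 7: P1: load  L2  ⟶  ISIO  (L2)  txn=BusRd  M[L2]=10
step 8: P2: load  L2  ⟶  ISSO  (L2)  txn=BusRd  M[L2]=10
step 9: P2: store L2 := 78  ⟶  IIMI  (L2)  txn=BusUpgr+Flush  M[L2]=14
step 10: P3: store L0 := 28  ⟶  IIIM  (L0)  txn=BusRdX  M[L0]=10
step 11: P0: store L2 := 84  ⟶  MIII  (L2)  txn=BusRdX+Flush  M[L2]=78
step 12: P1: store L1 := 47  ⟶  IMII  (L1)  txn=∅  M[L1]=0
step 13: P2: store L2 := 30  ⟶  IIMI  (L2)  txn=BusRdX+Flush  M[L2]=84
step 14: P2: load  L0  ⟶  IISO  (L0)  txn=BusRd  M[L0]=10
step 15: P3: load  L3  ⟶  IIIE  (L3)  txn=BusRd  M[L3]=90
step 16: P1: store L2 := 82  ⟶  IMII  (L2)  txn=BusRdX+Flush  M[L2]=30

invalidations = 2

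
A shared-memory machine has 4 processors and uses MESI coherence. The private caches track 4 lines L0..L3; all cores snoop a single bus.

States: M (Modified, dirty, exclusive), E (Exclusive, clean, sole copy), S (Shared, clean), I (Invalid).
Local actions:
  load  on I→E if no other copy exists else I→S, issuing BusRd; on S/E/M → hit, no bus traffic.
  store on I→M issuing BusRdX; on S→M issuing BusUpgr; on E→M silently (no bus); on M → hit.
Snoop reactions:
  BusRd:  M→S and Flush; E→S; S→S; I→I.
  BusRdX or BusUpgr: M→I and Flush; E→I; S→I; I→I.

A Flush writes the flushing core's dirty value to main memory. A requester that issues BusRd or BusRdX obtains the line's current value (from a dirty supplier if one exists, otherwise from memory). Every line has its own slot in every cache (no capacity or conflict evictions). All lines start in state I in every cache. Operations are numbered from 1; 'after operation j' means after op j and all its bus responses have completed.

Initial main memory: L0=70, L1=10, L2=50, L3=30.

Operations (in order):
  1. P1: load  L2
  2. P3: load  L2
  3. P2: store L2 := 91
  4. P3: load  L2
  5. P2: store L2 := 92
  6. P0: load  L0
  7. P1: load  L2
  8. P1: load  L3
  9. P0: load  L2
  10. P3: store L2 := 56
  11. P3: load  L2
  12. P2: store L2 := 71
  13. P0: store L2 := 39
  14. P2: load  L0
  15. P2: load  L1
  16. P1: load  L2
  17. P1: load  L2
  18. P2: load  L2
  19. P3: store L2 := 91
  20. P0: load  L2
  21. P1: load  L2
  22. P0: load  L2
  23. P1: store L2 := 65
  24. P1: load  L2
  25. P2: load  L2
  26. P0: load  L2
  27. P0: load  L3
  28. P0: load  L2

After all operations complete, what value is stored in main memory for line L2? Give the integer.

[1] P1: load  L2 | P0:I, P1:E(50), P2:I, P3:I | bus: BusRd
[2] P3: load  L2 | P0:I, P1:S(50), P2:I, P3:S(50) | bus: BusRd
[3] P2: store L2 := 91 | P0:I, P1:I, P2:M(91), P3:I | bus: BusRdX
[4] P3: load  L2 | P0:I, P1:I, P2:S(91), P3:S(91) | bus: BusRd,Flush
[5] P2: store L2 := 92 | P0:I, P1:I, P2:M(92), P3:I | bus: BusUpgr
[6] P0: load  L0 | P0:E(70), P1:I, P2:I, P3:I | bus: BusRd
[7] P1: load  L2 | P0:I, P1:S(92), P2:S(92), P3:I | bus: BusRd,Flush
[8] P1: load  L3 | P0:I, P1:E(30), P2:I, P3:I | bus: BusRd
[9] P0: load  L2 | P0:S(92), P1:S(92), P2:S(92), P3:I | bus: BusRd
[10] P3: store L2 := 56 | P0:I, P1:I, P2:I, P3:M(56) | bus: BusRdX
[11] P3: load  L2 | P0:I, P1:I, P2:I, P3:M(56) | bus: none
[12] P2: store L2 := 71 | P0:I, P1:I, P2:M(71), P3:I | bus: BusRdX,Flush
[13] P0: store L2 := 39 | P0:M(39), P1:I, P2:I, P3:I | bus: BusRdX,Flush
[14] P2: load  L0 | P0:S(70), P1:I, P2:S(70), P3:I | bus: BusRd
[15] P2: load  L1 | P0:I, P1:I, P2:E(10), P3:I | bus: BusRd
[16] P1: load  L2 | P0:S(39), P1:S(39), P2:I, P3:I | bus: BusRd,Flush
[17] P1: load  L2 | P0:S(39), P1:S(39), P2:I, P3:I | bus: none
[18] P2: load  L2 | P0:S(39), P1:S(39), P2:S(39), P3:I | bus: BusRd
[19] P3: store L2 := 91 | P0:I, P1:I, P2:I, P3:M(91) | bus: BusRdX
[20] P0: load  L2 | P0:S(91), P1:I, P2:I, P3:S(91) | bus: BusRd,Flush
[21] P1: load  L2 | P0:S(91), P1:S(91), P2:I, P3:S(91) | bus: BusRd
[22] P0: load  L2 | P0:S(91), P1:S(91), P2:I, P3:S(91) | bus: none
[23] P1: store L2 := 65 | P0:I, P1:M(65), P2:I, P3:I | bus: BusUpgr
[24] P1: load  L2 | P0:I, P1:M(65), P2:I, P3:I | bus: none
[25] P2: load  L2 | P0:I, P1:S(65), P2:S(65), P3:I | bus: BusRd,Flush
[26] P0: load  L2 | P0:S(65), P1:S(65), P2:S(65), P3:I | bus: BusRd
[27] P0: load  L3 | P0:S(30), P1:S(30), P2:I, P3:I | bus: BusRd
[28] P0: load  L2 | P0:S(65), P1:S(65), P2:S(65), P3:I | bus: none

memory[L2] = 65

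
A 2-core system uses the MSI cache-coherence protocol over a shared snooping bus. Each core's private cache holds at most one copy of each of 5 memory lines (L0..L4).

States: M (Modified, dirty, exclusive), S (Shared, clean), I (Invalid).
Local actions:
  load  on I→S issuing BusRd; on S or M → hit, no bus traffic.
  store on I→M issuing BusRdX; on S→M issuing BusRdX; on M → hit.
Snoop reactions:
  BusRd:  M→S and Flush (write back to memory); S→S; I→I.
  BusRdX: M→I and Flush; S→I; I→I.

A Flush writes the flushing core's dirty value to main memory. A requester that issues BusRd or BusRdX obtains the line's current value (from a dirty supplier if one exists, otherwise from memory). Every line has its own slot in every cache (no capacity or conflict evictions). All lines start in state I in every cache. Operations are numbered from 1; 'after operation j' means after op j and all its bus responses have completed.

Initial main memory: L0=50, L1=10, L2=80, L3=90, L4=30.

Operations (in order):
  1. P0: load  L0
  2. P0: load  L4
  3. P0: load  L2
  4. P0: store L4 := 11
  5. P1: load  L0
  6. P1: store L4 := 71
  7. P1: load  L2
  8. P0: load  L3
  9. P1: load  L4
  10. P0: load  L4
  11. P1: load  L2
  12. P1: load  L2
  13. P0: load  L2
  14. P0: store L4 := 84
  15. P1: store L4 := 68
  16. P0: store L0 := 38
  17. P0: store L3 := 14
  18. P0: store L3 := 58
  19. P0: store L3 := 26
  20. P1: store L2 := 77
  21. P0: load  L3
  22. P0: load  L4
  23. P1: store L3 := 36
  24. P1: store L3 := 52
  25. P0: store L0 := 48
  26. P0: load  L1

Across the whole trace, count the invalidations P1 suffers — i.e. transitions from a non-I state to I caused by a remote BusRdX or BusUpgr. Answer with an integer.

invalidations = 2

  op1 P0: load  L0 → S/I on L0; bus BusRd; mem=50
  op2 P0: load  L4 → S/I on L4; bus BusRd; mem=30
  op3 P0: load  L2 → S/I on L2; bus BusRd; mem=80
  op4 P0: store L4 := 11 → M/I on L4; bus BusRdX; mem=30
  op5 P1: load  L0 → S/S on L0; bus BusRd; mem=50
  op6 P1: store L4 := 71 → I/M on L4; bus BusRdX Flush; mem=11
  op7 P1: load  L2 → S/S on L2; bus BusRd; mem=80
  op8 P0: load  L3 → S/I on L3; bus BusRd; mem=90
  op9 P1: load  L4 → I/M on L4; bus (none); mem=11
  op10 P0: load  L4 → S/S on L4; bus BusRd Flush; mem=71
  op11 P1: load  L2 → S/S on L2; bus (none); mem=80
  op12 P1: load  L2 → S/S on L2; bus (none); mem=80
  op13 P0: load  L2 → S/S on L2; bus (none); mem=80
  op14 P0: store L4 := 84 → M/I on L4; bus BusRdX; mem=71
  op15 P1: store L4 := 68 → I/M on L4; bus BusRdX Flush; mem=84
  op16 P0: store L0 := 38 → M/I on L0; bus BusRdX; mem=50
  op17 P0: store L3 := 14 → M/I on L3; bus BusRdX; mem=90
  op18 P0: store L3 := 58 → M/I on L3; bus (none); mem=90
  op19 P0: store L3 := 26 → M/I on L3; bus (none); mem=90
  op20 P1: store L2 := 77 → I/M on L2; bus BusRdX; mem=80
  op21 P0: load  L3 → M/I on L3; bus (none); mem=90
  op22 P0: load  L4 → S/S on L4; bus BusRd Flush; mem=68
  op23 P1: store L3 := 36 → I/M on L3; bus BusRdX Flush; mem=26
  op24 P1: store L3 := 52 → I/M on L3; bus (none); mem=26
  op25 P0: store L0 := 48 → M/I on L0; bus (none); mem=50
  op26 P0: load  L1 → S/I on L1; bus BusRd; mem=10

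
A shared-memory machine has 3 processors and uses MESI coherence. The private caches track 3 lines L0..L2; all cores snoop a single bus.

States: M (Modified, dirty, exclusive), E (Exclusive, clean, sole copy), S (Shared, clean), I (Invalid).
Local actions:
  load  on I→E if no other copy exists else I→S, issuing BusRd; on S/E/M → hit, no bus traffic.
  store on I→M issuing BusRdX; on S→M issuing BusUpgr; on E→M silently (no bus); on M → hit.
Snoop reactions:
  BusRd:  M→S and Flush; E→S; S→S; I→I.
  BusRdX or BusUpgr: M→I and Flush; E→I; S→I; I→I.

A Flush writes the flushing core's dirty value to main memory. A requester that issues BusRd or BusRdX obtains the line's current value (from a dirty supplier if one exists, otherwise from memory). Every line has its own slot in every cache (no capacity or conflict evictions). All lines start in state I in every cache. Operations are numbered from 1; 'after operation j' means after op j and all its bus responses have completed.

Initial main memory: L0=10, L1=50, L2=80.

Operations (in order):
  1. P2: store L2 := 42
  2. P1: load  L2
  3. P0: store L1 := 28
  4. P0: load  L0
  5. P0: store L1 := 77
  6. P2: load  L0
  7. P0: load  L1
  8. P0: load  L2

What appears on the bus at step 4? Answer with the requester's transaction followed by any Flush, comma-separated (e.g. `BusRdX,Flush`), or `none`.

step 1: P2: store L2 := 42  ⟶  IIM  (L2)  txn=BusRdX  M[L2]=80
step 2: P1: load  L2  ⟶  ISS  (L2)  txn=BusRd+Flush  M[L2]=42
step 3: P0: store L1 := 28  ⟶  MII  (L1)  txn=BusRdX  M[L1]=50
step 4: P0: load  L0  ⟶  EII  (L0)  txn=BusRd  M[L0]=10
step 5: P0: store L1 := 77  ⟶  MII  (L1)  txn=∅  M[L1]=50
step 6: P2: load  L0  ⟶  SIS  (L0)  txn=BusRd  M[L0]=10
step 7: P0: load  L1  ⟶  MII  (L1)  txn=∅  M[L1]=50
step 8: P0: load  L2  ⟶  SSS  (L2)  txn=BusRd  M[L2]=42

bus = BusRd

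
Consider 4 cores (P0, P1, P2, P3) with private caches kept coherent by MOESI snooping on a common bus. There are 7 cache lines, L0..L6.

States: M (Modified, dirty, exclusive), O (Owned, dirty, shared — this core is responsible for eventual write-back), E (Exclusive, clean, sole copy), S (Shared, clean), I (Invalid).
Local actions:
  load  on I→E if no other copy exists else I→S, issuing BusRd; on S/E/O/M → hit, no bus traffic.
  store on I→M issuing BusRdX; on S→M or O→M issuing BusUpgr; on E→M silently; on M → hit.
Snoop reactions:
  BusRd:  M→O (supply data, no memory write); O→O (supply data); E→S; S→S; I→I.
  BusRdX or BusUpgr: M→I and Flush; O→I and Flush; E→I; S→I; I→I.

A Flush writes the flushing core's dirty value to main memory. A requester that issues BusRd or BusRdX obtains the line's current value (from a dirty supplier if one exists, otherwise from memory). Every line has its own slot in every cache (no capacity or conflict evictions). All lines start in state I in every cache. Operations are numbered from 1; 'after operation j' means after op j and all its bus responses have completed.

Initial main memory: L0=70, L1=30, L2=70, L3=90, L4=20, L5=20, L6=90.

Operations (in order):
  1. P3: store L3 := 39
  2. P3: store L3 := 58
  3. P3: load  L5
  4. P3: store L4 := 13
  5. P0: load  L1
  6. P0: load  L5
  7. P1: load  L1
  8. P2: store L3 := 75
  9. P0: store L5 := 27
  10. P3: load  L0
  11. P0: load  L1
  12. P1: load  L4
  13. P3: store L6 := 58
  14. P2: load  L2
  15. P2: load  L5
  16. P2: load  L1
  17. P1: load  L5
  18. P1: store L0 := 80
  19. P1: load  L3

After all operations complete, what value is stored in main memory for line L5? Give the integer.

1. P3: store L3 := 39  bus=[BusRdX]  L3: P0=I P1=I P2=I P3=M  mem[L3]=90
2. P3: store L3 := 58  bus=[-]  L3: P0=I P1=I P2=I P3=M  mem[L3]=90
3. P3: load  L5  bus=[BusRd]  L5: P0=I P1=I P2=I P3=E  mem[L5]=20
4. P3: store L4 := 13  bus=[BusRdX]  L4: P0=I P1=I P2=I P3=M  mem[L4]=20
5. P0: load  L1  bus=[BusRd]  L1: P0=E P1=I P2=I P3=I  mem[L1]=30
6. P0: load  L5  bus=[BusRd]  L5: P0=S P1=I P2=I P3=S  mem[L5]=20
7. P1: load  L1  bus=[BusRd]  L1: P0=S P1=S P2=I P3=I  mem[L1]=30
8. P2: store L3 := 75  bus=[BusRdX,Flush]  L3: P0=I P1=I P2=M P3=I  mem[L3]=58
9. P0: store L5 := 27  bus=[BusUpgr]  L5: P0=M P1=I P2=I P3=I  mem[L5]=20
10. P3: load  L0  bus=[BusRd]  L0: P0=I P1=I P2=I P3=E  mem[L0]=70
11. P0: load  L1  bus=[-]  L1: P0=S P1=S P2=I P3=I  mem[L1]=30
12. P1: load  L4  bus=[BusRd]  L4: P0=I P1=S P2=I P3=O  mem[L4]=20
13. P3: store L6 := 58  bus=[BusRdX]  L6: P0=I P1=I P2=I P3=M  mem[L6]=90
14. P2: load  L2  bus=[BusRd]  L2: P0=I P1=I P2=E P3=I  mem[L2]=70
15. P2: load  L5  bus=[BusRd]  L5: P0=O P1=I P2=S P3=I  mem[L5]=20
16. P2: load  L1  bus=[BusRd]  L1: P0=S P1=S P2=S P3=I  mem[L1]=30
17. P1: load  L5  bus=[BusRd]  L5: P0=O P1=S P2=S P3=I  mem[L5]=20
18. P1: store L0 := 80  bus=[BusRdX]  L0: P0=I P1=M P2=I P3=I  mem[L0]=70
19. P1: load  L3  bus=[BusRd]  L3: P0=I P1=S P2=O P3=I  mem[L3]=58

memory[L5] = 20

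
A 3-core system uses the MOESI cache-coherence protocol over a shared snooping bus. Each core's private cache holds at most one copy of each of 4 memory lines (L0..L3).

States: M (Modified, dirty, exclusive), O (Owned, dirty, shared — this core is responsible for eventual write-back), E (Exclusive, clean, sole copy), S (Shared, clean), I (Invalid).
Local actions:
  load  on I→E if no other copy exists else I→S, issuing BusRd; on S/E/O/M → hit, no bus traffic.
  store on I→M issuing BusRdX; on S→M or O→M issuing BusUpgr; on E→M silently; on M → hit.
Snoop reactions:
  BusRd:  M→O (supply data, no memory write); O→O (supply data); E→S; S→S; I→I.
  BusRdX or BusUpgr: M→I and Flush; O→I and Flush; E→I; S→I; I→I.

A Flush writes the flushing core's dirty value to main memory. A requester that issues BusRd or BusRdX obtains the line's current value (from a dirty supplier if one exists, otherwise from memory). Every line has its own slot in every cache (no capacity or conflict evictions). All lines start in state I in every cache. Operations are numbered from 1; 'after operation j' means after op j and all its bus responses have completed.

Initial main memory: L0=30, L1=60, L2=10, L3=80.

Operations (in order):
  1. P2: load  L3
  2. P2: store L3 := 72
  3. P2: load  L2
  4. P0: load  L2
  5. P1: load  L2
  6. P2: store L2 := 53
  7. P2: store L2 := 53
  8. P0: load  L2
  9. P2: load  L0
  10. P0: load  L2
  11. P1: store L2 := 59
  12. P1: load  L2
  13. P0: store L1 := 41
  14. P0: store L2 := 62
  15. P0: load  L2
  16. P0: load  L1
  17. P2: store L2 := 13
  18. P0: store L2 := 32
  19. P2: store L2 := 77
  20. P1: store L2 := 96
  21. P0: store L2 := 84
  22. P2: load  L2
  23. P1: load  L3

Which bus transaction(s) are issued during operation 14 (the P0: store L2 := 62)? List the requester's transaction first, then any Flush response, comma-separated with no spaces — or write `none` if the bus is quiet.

bus = BusRdX,Flush

1. P2: load  L3  bus=[BusRd]  L3: P0=I P1=I P2=E  mem[L3]=80
2. P2: store L3 := 72  bus=[-]  L3: P0=I P1=I P2=M  mem[L3]=80
3. P2: load  L2  bus=[BusRd]  L2: P0=I P1=I P2=E  mem[L2]=10
4. P0: load  L2  bus=[BusRd]  L2: P0=S P1=I P2=S  mem[L2]=10
5. P1: load  L2  bus=[BusRd]  L2: P0=S P1=S P2=S  mem[L2]=10
6. P2: store L2 := 53  bus=[BusUpgr]  L2: P0=I P1=I P2=M  mem[L2]=10
7. P2: store L2 := 53  bus=[-]  L2: P0=I P1=I P2=M  mem[L2]=10
8. P0: load  L2  bus=[BusRd]  L2: P0=S P1=I P2=O  mem[L2]=10
9. P2: load  L0  bus=[BusRd]  L0: P0=I P1=I P2=E  mem[L0]=30
10. P0: load  L2  bus=[-]  L2: P0=S P1=I P2=O  mem[L2]=10
11. P1: store L2 := 59  bus=[BusRdX,Flush]  L2: P0=I P1=M P2=I  mem[L2]=53
12. P1: load  L2  bus=[-]  L2: P0=I P1=M P2=I  mem[L2]=53
13. P0: store L1 := 41  bus=[BusRdX]  L1: P0=M P1=I P2=I  mem[L1]=60
14. P0: store L2 := 62  bus=[BusRdX,Flush]  L2: P0=M P1=I P2=I  mem[L2]=59
15. P0: load  L2  bus=[-]  L2: P0=M P1=I P2=I  mem[L2]=59
16. P0: load  L1  bus=[-]  L1: P0=M P1=I P2=I  mem[L1]=60
17. P2: store L2 := 13  bus=[BusRdX,Flush]  L2: P0=I P1=I P2=M  mem[L2]=62
18. P0: store L2 := 32  bus=[BusRdX,Flush]  L2: P0=M P1=I P2=I  mem[L2]=13
19. P2: store L2 := 77  bus=[BusRdX,Flush]  L2: P0=I P1=I P2=M  mem[L2]=32
20. P1: store L2 := 96  bus=[BusRdX,Flush]  L2: P0=I P1=M P2=I  mem[L2]=77
21. P0: store L2 := 84  bus=[BusRdX,Flush]  L2: P0=M P1=I P2=I  mem[L2]=96
22. P2: load  L2  bus=[BusRd]  L2: P0=O P1=I P2=S  mem[L2]=96
23. P1: load  L3  bus=[BusRd]  L3: P0=I P1=S P2=O  mem[L3]=80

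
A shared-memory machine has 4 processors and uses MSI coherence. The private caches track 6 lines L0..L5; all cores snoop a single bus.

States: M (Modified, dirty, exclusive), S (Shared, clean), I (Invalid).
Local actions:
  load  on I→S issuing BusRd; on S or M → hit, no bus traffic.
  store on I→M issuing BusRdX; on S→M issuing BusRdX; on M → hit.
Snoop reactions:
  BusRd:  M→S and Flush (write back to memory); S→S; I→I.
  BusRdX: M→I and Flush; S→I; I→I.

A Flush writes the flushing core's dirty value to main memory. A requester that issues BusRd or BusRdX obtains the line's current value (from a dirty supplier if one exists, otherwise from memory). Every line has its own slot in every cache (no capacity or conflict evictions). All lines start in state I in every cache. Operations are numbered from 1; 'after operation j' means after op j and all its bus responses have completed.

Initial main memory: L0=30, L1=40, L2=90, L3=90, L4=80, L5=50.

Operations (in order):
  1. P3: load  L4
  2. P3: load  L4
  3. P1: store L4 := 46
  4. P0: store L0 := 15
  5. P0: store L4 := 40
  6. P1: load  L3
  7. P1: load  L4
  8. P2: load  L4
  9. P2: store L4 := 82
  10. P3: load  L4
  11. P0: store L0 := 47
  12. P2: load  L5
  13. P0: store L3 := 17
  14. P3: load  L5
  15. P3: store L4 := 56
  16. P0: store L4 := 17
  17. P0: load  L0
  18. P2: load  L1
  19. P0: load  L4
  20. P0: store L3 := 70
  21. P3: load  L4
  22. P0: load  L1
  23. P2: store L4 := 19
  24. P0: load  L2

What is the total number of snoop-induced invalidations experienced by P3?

1. P3: load  L4  bus=[BusRd]  L4: P0=I P1=I P2=I P3=S  mem[L4]=80
2. P3: load  L4  bus=[-]  L4: P0=I P1=I P2=I P3=S  mem[L4]=80
3. P1: store L4 := 46  bus=[BusRdX]  L4: P0=I P1=M P2=I P3=I  mem[L4]=80
4. P0: store L0 := 15  bus=[BusRdX]  L0: P0=M P1=I P2=I P3=I  mem[L0]=30
5. P0: store L4 := 40  bus=[BusRdX,Flush]  L4: P0=M P1=I P2=I P3=I  mem[L4]=46
6. P1: load  L3  bus=[BusRd]  L3: P0=I P1=S P2=I P3=I  mem[L3]=90
7. P1: load  L4  bus=[BusRd,Flush]  L4: P0=S P1=S P2=I P3=I  mem[L4]=40
8. P2: load  L4  bus=[BusRd]  L4: P0=S P1=S P2=S P3=I  mem[L4]=40
9. P2: store L4 := 82  bus=[BusRdX]  L4: P0=I P1=I P2=M P3=I  mem[L4]=40
10. P3: load  L4  bus=[BusRd,Flush]  L4: P0=I P1=I P2=S P3=S  mem[L4]=82
11. P0: store L0 := 47  bus=[-]  L0: P0=M P1=I P2=I P3=I  mem[L0]=30
12. P2: load  L5  bus=[BusRd]  L5: P0=I P1=I P2=S P3=I  mem[L5]=50
13. P0: store L3 := 17  bus=[BusRdX]  L3: P0=M P1=I P2=I P3=I  mem[L3]=90
14. P3: load  L5  bus=[BusRd]  L5: P0=I P1=I P2=S P3=S  mem[L5]=50
15. P3: store L4 := 56  bus=[BusRdX]  L4: P0=I P1=I P2=I P3=M  mem[L4]=82
16. P0: store L4 := 17  bus=[BusRdX,Flush]  L4: P0=M P1=I P2=I P3=I  mem[L4]=56
17. P0: load  L0  bus=[-]  L0: P0=M P1=I P2=I P3=I  mem[L0]=30
18. P2: load  L1  bus=[BusRd]  L1: P0=I P1=I P2=S P3=I  mem[L1]=40
19. P0: load  L4  bus=[-]  L4: P0=M P1=I P2=I P3=I  mem[L4]=56
20. P0: store L3 := 70  bus=[-]  L3: P0=M P1=I P2=I P3=I  mem[L3]=90
21. P3: load  L4  bus=[BusRd,Flush]  L4: P0=S P1=I P2=I P3=S  mem[L4]=17
22. P0: load  L1  bus=[BusRd]  L1: P0=S P1=I P2=S P3=I  mem[L1]=40
23. P2: store L4 := 19  bus=[BusRdX]  L4: P0=I P1=I P2=M P3=I  mem[L4]=17
24. P0: load  L2  bus=[BusRd]  L2: P0=S P1=I P2=I P3=I  mem[L2]=90

invalidations = 3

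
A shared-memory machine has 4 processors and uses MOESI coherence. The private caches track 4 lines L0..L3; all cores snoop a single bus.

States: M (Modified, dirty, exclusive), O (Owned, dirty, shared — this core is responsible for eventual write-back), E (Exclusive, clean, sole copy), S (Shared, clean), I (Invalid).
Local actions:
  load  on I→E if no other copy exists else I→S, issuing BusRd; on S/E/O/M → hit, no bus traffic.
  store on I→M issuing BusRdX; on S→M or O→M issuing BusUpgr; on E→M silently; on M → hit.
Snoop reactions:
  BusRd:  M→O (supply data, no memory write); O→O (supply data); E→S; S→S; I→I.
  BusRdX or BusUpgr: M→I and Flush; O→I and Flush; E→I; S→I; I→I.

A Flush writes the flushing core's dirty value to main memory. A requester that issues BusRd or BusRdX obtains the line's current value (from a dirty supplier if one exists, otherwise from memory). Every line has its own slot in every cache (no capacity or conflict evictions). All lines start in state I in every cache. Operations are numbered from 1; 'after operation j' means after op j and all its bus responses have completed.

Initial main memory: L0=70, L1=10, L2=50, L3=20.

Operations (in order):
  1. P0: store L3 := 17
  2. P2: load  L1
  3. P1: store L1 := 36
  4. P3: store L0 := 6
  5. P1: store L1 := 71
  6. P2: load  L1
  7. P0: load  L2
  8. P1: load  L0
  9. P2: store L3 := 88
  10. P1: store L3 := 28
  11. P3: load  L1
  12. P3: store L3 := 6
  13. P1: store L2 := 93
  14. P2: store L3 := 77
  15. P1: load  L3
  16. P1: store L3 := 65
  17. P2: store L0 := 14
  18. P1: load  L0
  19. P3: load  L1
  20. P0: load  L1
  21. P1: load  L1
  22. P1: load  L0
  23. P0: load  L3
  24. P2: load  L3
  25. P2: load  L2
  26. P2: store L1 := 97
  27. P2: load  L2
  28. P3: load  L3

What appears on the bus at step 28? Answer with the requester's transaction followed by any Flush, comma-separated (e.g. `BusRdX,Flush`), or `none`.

bus = BusRd

step 1: P0: store L3 := 17  ⟶  MIII  (L3)  txn=BusRdX  M[L3]=20
step 2: P2: load  L1  ⟶  IIEI  (L1)  txn=BusRd  M[L1]=10
step 3: P1: store L1 := 36  ⟶  IMII  (L1)  txn=BusRdX  M[L1]=10
step 4: P3: store L0 := 6  ⟶  IIIM  (L0)  txn=BusRdX  M[L0]=70
step 5: P1: store L1 := 71  ⟶  IMII  (L1)  txn=∅  M[L1]=10
step 6: P2: load  L1  ⟶  IOSI  (L1)  txn=BusRd  M[L1]=10
step 7: P0: load  L2  ⟶  EIII  (L2)  txn=BusRd  M[L2]=50
step 8: P1: load  L0  ⟶  ISIO  (L0)  txn=BusRd  M[L0]=70
step 9: P2: store L3 := 88  ⟶  IIMI  (L3)  txn=BusRdX+Flush  M[L3]=17
step 10: P1: store L3 := 28  ⟶  IMII  (L3)  txn=BusRdX+Flush  M[L3]=88
step 11: P3: load  L1  ⟶  IOSS  (L1)  txn=BusRd  M[L1]=10
step 12: P3: store L3 := 6  ⟶  IIIM  (L3)  txn=BusRdX+Flush  M[L3]=28
step 13: P1: store L2 := 93  ⟶  IMII  (L2)  txn=BusRdX  M[L2]=50
step 14: P2: store L3 := 77  ⟶  IIMI  (L3)  txn=BusRdX+Flush  M[L3]=6
step 15: P1: load  L3  ⟶  ISOI  (L3)  txn=BusRd  M[L3]=6
step 16: P1: store L3 := 65  ⟶  IMII  (L3)  txn=BusUpgr+Flush  M[L3]=77
step 17: P2: store L0 := 14  ⟶  IIMI  (L0)  txn=BusRdX+Flush  M[L0]=6
step 18: P1: load  L0  ⟶  ISOI  (L0)  txn=BusRd  M[L0]=6
step 19: P3: load  L1  ⟶  IOSS  (L1)  txn=∅  M[L1]=10
step 20: P0: load  L1  ⟶  SOSS  (L1)  txn=BusRd  M[L1]=10
step 21: P1: load  L1  ⟶  SOSS  (L1)  txn=∅  M[L1]=10
step 22: P1: load  L0  ⟶  ISOI  (L0)  txn=∅  M[L0]=6
step 23: P0: load  L3  ⟶  SOII  (L3)  txn=BusRd  M[L3]=77
step 24: P2: load  L3  ⟶  SOSI  (L3)  txn=BusRd  M[L3]=77
step 25: P2: load  L2  ⟶  IOSI  (L2)  txn=BusRd  M[L2]=50
step 26: P2: store L1 := 97  ⟶  IIMI  (L1)  txn=BusUpgr+Flush  M[L1]=71
step 27: P2: load  L2  ⟶  IOSI  (L2)  txn=∅  M[L2]=50
step 28: P3: load  L3  ⟶  SOSS  (L3)  txn=BusRd  M[L3]=77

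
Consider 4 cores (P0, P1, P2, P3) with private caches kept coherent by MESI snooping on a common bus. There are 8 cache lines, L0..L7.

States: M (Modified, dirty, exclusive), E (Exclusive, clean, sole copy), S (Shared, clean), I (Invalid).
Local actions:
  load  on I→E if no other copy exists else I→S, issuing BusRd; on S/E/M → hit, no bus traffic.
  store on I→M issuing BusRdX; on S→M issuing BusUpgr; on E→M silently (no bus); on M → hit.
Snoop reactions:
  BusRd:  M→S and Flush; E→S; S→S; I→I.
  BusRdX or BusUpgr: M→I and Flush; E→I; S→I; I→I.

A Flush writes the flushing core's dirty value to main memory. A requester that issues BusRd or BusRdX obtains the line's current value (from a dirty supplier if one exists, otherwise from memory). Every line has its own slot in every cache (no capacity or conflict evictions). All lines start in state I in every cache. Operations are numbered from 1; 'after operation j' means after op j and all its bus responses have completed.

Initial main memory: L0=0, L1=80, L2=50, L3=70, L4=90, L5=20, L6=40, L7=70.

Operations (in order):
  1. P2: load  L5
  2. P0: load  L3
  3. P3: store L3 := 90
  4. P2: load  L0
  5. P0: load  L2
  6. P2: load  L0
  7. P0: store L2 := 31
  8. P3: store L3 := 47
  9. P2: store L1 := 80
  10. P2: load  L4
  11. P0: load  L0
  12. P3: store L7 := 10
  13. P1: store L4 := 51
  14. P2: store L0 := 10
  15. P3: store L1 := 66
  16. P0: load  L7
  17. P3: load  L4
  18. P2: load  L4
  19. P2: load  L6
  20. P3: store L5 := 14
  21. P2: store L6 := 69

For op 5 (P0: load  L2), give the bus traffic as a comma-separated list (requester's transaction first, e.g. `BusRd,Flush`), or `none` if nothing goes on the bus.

1. P2: load  L5  bus=[BusRd]  L5: P0=I P1=I P2=E P3=I  mem[L5]=20
2. P0: load  L3  bus=[BusRd]  L3: P0=E P1=I P2=I P3=I  mem[L3]=70
3. P3: store L3 := 90  bus=[BusRdX]  L3: P0=I P1=I P2=I P3=M  mem[L3]=70
4. P2: load  L0  bus=[BusRd]  L0: P0=I P1=I P2=E P3=I  mem[L0]=0
5. P0: load  L2  bus=[BusRd]  L2: P0=E P1=I P2=I P3=I  mem[L2]=50
6. P2: load  L0  bus=[-]  L0: P0=I P1=I P2=E P3=I  mem[L0]=0
7. P0: store L2 := 31  bus=[-]  L2: P0=M P1=I P2=I P3=I  mem[L2]=50
8. P3: store L3 := 47  bus=[-]  L3: P0=I P1=I P2=I P3=M  mem[L3]=70
9. P2: store L1 := 80  bus=[BusRdX]  L1: P0=I P1=I P2=M P3=I  mem[L1]=80
10. P2: load  L4  bus=[BusRd]  L4: P0=I P1=I P2=E P3=I  mem[L4]=90
11. P0: load  L0  bus=[BusRd]  L0: P0=S P1=I P2=S P3=I  mem[L0]=0
12. P3: store L7 := 10  bus=[BusRdX]  L7: P0=I P1=I P2=I P3=M  mem[L7]=70
13. P1: store L4 := 51  bus=[BusRdX]  L4: P0=I P1=M P2=I P3=I  mem[L4]=90
14. P2: store L0 := 10  bus=[BusUpgr]  L0: P0=I P1=I P2=M P3=I  mem[L0]=0
15. P3: store L1 := 66  bus=[BusRdX,Flush]  L1: P0=I P1=I P2=I P3=M  mem[L1]=80
16. P0: load  L7  bus=[BusRd,Flush]  L7: P0=S P1=I P2=I P3=S  mem[L7]=10
17. P3: load  L4  bus=[BusRd,Flush]  L4: P0=I P1=S P2=I P3=S  mem[L4]=51
18. P2: load  L4  bus=[BusRd]  L4: P0=I P1=S P2=S P3=S  mem[L4]=51
19. P2: load  L6  bus=[BusRd]  L6: P0=I P1=I P2=E P3=I  mem[L6]=40
20. P3: store L5 := 14  bus=[BusRdX]  L5: P0=I P1=I P2=I P3=M  mem[L5]=20
21. P2: store L6 := 69  bus=[-]  L6: P0=I P1=I P2=M P3=I  mem[L6]=40

bus = BusRd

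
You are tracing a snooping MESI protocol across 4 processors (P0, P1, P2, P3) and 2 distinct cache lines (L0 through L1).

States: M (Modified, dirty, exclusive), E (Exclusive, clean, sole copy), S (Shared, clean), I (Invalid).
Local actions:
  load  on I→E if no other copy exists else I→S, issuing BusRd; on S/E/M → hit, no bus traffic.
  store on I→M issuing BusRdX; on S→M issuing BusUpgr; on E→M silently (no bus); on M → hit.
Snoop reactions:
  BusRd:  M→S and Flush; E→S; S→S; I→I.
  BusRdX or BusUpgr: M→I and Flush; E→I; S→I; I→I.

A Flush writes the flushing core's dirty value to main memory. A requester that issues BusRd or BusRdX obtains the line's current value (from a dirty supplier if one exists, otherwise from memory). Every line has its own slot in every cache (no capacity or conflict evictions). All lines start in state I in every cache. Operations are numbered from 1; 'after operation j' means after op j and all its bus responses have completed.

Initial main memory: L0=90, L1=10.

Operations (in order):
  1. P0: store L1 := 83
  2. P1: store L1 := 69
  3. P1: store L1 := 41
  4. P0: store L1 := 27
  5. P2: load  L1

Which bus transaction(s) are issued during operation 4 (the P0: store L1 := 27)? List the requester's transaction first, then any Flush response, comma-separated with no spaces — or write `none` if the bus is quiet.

1. P0: store L1 := 83  bus=[BusRdX]  L1: P0=M P1=I P2=I P3=I  mem[L1]=10
2. P1: store L1 := 69  bus=[BusRdX,Flush]  L1: P0=I P1=M P2=I P3=I  mem[L1]=83
3. P1: store L1 := 41  bus=[-]  L1: P0=I P1=M P2=I P3=I  mem[L1]=83
4. P0: store L1 := 27  bus=[BusRdX,Flush]  L1: P0=M P1=I P2=I P3=I  mem[L1]=41
5. P2: load  L1  bus=[BusRd,Flush]  L1: P0=S P1=I P2=S P3=I  mem[L1]=27

bus = BusRdX,Flush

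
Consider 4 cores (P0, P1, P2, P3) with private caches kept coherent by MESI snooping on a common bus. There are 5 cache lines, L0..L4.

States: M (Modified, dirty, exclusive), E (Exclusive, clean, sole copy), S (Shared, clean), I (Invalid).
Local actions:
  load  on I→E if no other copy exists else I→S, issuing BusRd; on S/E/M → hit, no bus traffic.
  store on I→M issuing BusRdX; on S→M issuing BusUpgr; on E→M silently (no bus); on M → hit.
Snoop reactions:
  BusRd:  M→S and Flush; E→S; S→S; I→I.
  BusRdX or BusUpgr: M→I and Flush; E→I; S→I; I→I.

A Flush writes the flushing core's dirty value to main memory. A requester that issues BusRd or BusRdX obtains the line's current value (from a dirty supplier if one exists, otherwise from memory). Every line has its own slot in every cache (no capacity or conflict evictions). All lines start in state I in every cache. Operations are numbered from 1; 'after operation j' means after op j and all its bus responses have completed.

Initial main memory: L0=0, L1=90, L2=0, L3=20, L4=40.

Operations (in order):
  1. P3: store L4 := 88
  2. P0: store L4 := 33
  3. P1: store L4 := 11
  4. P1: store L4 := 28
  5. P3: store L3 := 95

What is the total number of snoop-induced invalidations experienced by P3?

[1] P3: store L4 := 88 | P0:I, P1:I, P2:I, P3:M(88) | bus: BusRdX
[2] P0: store L4 := 33 | P0:M(33), P1:I, P2:I, P3:I | bus: BusRdX,Flush
[3] P1: store L4 := 11 | P0:I, P1:M(11), P2:I, P3:I | bus: BusRdX,Flush
[4] P1: store L4 := 28 | P0:I, P1:M(28), P2:I, P3:I | bus: none
[5] P3: store L3 := 95 | P0:I, P1:I, P2:I, P3:M(95) | bus: BusRdX

invalidations = 1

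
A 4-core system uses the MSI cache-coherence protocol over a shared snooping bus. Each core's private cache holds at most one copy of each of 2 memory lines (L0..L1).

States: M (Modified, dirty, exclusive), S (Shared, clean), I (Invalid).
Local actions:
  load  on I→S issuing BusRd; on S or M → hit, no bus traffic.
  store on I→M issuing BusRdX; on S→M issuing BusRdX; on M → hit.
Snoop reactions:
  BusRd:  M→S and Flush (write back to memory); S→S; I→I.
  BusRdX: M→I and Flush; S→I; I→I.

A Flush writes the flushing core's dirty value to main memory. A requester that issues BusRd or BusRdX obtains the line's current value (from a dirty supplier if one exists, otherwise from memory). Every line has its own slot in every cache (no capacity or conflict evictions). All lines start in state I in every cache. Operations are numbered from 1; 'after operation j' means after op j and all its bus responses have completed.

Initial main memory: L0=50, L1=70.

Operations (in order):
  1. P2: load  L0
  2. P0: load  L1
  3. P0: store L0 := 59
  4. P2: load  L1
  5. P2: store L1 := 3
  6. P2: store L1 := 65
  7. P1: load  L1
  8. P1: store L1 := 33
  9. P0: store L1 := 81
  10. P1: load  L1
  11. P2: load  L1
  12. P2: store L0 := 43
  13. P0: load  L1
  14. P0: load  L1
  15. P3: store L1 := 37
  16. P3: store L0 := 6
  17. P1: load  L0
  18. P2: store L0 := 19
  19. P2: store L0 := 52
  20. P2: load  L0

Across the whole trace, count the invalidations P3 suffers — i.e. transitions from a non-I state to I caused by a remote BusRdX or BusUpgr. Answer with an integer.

invalidations = 1

1. P2: load  L0  bus=[BusRd]  L0: P0=I P1=I P2=S P3=I  mem[L0]=50
2. P0: load  L1  bus=[BusRd]  L1: P0=S P1=I P2=I P3=I  mem[L1]=70
3. P0: store L0 := 59  bus=[BusRdX]  L0: P0=M P1=I P2=I P3=I  mem[L0]=50
4. P2: load  L1  bus=[BusRd]  L1: P0=S P1=I P2=S P3=I  mem[L1]=70
5. P2: store L1 := 3  bus=[BusRdX]  L1: P0=I P1=I P2=M P3=I  mem[L1]=70
6. P2: store L1 := 65  bus=[-]  L1: P0=I P1=I P2=M P3=I  mem[L1]=70
7. P1: load  L1  bus=[BusRd,Flush]  L1: P0=I P1=S P2=S P3=I  mem[L1]=65
8. P1: store L1 := 33  bus=[BusRdX]  L1: P0=I P1=M P2=I P3=I  mem[L1]=65
9. P0: store L1 := 81  bus=[BusRdX,Flush]  L1: P0=M P1=I P2=I P3=I  mem[L1]=33
10. P1: load  L1  bus=[BusRd,Flush]  L1: P0=S P1=S P2=I P3=I  mem[L1]=81
11. P2: load  L1  bus=[BusRd]  L1: P0=S P1=S P2=S P3=I  mem[L1]=81
12. P2: store L0 := 43  bus=[BusRdX,Flush]  L0: P0=I P1=I P2=M P3=I  mem[L0]=59
13. P0: load  L1  bus=[-]  L1: P0=S P1=S P2=S P3=I  mem[L1]=81
14. P0: load  L1  bus=[-]  L1: P0=S P1=S P2=S P3=I  mem[L1]=81
15. P3: store L1 := 37  bus=[BusRdX]  L1: P0=I P1=I P2=I P3=M  mem[L1]=81
16. P3: store L0 := 6  bus=[BusRdX,Flush]  L0: P0=I P1=I P2=I P3=M  mem[L0]=43
17. P1: load  L0  bus=[BusRd,Flush]  L0: P0=I P1=S P2=I P3=S  mem[L0]=6
18. P2: store L0 := 19  bus=[BusRdX]  L0: P0=I P1=I P2=M P3=I  mem[L0]=6
19. P2: store L0 := 52  bus=[-]  L0: P0=I P1=I P2=M P3=I  mem[L0]=6
20. P2: load  L0  bus=[-]  L0: P0=I P1=I P2=M P3=I  mem[L0]=6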